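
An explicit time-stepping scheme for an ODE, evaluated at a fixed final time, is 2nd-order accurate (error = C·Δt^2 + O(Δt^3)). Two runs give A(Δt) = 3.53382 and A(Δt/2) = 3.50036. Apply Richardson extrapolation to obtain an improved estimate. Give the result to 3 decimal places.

3.489

The leading error scales as Δt^2; refining by a factor of 2 reduces it by 2^2 = 4.
Extrapolated value = (4·A(Δt/2) − A(Δt)) / (4 − 1)
= (4·3.50036 − 3.53382) / 3
= 10.46762 / 3 = 3.48921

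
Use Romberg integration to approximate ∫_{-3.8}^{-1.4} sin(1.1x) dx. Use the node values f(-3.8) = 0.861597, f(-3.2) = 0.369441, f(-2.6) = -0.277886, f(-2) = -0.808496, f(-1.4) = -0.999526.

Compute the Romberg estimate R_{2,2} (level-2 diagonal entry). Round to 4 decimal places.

-0.4893

R_{0,0} (trapezoid, 1 panel, h=2.4000): -0.165515
R_{1,0} (trapezoid, 2 panels, h=1.2000): -0.416221
R_{2,0} (trapezoid, 4 panels, h=0.6000): -0.471543
R_{1,1} = -0.416221 + (-0.416221 − (-0.165515))/3 = -0.499790
R_{2,1} = -0.471543 + (-0.471543 − (-0.416221))/3 = -0.489984
R_{2,2} = -0.489984 + (-0.489984 − (-0.499790))/15 = -0.489330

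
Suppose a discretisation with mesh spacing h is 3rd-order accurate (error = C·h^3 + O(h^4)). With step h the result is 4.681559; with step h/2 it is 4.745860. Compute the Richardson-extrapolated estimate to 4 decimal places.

The leading error scales as h^3; refining by a factor of 2 reduces it by 2^3 = 8.
Extrapolated value = (8·A(h/2) − A(h)) / (8 − 1)
= (8·4.745860 − 4.681559) / 7
= 33.285321 / 7 = 4.755046

4.7550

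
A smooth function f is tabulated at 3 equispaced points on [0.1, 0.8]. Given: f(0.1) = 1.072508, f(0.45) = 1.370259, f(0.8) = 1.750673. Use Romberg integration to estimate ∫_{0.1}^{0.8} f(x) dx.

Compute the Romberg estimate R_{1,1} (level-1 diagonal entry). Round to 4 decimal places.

R_{0,0} (trapezoid, 1 panel, h=0.7000): 0.988113
R_{1,0} (trapezoid, 2 panels, h=0.3500): 0.973647
R_{1,1} = 0.973647 + (0.973647 − 0.988113)/3 = 0.968825

0.9688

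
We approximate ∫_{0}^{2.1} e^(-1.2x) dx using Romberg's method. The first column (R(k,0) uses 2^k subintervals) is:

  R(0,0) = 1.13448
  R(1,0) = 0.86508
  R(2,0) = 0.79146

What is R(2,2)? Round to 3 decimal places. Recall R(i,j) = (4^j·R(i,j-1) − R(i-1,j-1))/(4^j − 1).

0.766

Richardson extrapolation on the trapezoidal column (denominator 4−1=3):
R(1,1) = 0.86508 + (0.86508 − 1.13448)/3 = 0.77528
R(2,1) = 0.79146 + (0.79146 − 0.86508)/3 = 0.76692
R(2,2) = 0.76692 + (0.76692 − 0.77528)/15 = 0.76636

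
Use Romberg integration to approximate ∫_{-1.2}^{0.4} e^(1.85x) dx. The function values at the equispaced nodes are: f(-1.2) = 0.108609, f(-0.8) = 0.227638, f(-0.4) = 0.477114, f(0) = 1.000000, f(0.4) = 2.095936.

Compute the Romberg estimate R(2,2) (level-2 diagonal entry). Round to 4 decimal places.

R(0,0) (trapezoid, 1 panel, h=1.6000): 1.763636
R(1,0) (trapezoid, 2 panels, h=0.8000): 1.263509
R(2,0) (trapezoid, 4 panels, h=0.4000): 1.122810
R(1,1) = 1.263509 + (1.263509 − 1.763636)/3 = 1.096800
R(2,1) = 1.122810 + (1.122810 − 1.263509)/3 = 1.075910
R(2,2) = 1.075910 + (1.075910 − 1.096800)/15 = 1.074517

1.0745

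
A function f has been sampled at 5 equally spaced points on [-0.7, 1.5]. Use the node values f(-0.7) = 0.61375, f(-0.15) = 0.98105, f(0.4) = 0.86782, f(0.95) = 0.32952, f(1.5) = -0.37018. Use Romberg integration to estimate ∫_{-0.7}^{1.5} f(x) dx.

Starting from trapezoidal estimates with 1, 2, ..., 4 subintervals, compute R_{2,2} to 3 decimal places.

1.321

R_{0,0} (trapezoid, 1 panel, h=2.2000): 0.26793
R_{1,0} (trapezoid, 2 panels, h=1.1000): 1.08857
R_{2,0} (trapezoid, 4 panels, h=0.5500): 1.26510
R_{1,1} = 1.08857 + (1.08857 − 0.26793)/3 = 1.36212
R_{2,1} = 1.26510 + (1.26510 − 1.08857)/3 = 1.32394
R_{2,2} = 1.32394 + (1.32394 − 1.36212)/15 = 1.32139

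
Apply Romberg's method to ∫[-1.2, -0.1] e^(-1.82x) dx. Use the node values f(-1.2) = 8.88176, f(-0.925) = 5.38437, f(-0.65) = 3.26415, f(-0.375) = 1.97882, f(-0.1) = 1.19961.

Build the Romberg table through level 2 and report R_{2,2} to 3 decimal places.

4.221

R_{0,0} (trapezoid, 1 panel, h=1.1000): 5.54475
R_{1,0} (trapezoid, 2 panels, h=0.5500): 4.56766
R_{2,0} (trapezoid, 4 panels, h=0.2750): 4.30871
R_{1,1} = 4.56766 + (4.56766 − 5.54475)/3 = 4.24196
R_{2,1} = 4.30871 + (4.30871 − 4.56766)/3 = 4.22239
R_{2,2} = 4.22239 + (4.22239 − 4.24196)/15 = 4.22109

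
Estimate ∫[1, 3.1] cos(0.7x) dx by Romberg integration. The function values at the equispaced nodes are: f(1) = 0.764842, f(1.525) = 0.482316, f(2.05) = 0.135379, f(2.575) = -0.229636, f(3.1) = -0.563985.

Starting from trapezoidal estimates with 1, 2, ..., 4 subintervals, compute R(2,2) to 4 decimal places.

0.2594

R(0,0) (trapezoid, 1 panel, h=2.1000): 0.210900
R(1,0) (trapezoid, 2 panels, h=1.0500): 0.247598
R(2,0) (trapezoid, 4 panels, h=0.5250): 0.256456
R(1,1) = 0.247598 + (0.247598 − 0.210900)/3 = 0.259831
R(2,1) = 0.256456 + (0.256456 − 0.247598)/3 = 0.259409
R(2,2) = 0.259409 + (0.259409 − 0.259831)/15 = 0.259381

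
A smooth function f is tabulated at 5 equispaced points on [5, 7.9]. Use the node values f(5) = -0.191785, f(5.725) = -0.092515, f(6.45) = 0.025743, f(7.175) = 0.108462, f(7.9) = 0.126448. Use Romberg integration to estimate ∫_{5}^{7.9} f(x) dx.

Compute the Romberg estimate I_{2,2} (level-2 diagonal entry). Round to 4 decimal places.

I_{0,0} (trapezoid, 1 panel, h=2.9000): -0.094739
I_{1,0} (trapezoid, 2 panels, h=1.4500): -0.010042
I_{2,0} (trapezoid, 4 panels, h=0.7250): 0.006541
I_{1,1} = -0.010042 + (-0.010042 − (-0.094739))/3 = 0.018190
I_{2,1} = 0.006541 + (0.006541 − (-0.010042))/3 = 0.012069
I_{2,2} = 0.012069 + (0.012069 − 0.018190)/15 = 0.011661

0.0117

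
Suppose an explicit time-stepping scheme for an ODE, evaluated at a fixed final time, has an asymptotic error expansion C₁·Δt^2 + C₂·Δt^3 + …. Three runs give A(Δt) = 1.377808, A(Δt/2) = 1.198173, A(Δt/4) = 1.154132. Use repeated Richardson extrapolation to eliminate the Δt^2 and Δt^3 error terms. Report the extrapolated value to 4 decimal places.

1.1396

First eliminate the Δt^2 term (factor 2^2 = 4):
  B₁ = (4·1.198173 − 1.377808)/3 = 1.138295
  B₂ = (4·1.154132 − 1.198173)/3 = 1.139452
Then eliminate the Δt^3 term (factor 2^3 = 8):
  (8·1.139452 − 1.138295)/7 = 1.139617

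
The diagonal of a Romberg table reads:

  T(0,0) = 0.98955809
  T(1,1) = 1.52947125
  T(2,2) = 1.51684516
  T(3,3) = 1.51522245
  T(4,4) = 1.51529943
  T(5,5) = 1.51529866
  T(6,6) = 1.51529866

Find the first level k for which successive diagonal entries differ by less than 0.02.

k = 2

|T(1,1) − T(0,0)| = 0.53991316 ≥ 0.02
|T(2,2) − T(1,1)| = 0.01262609 < 0.02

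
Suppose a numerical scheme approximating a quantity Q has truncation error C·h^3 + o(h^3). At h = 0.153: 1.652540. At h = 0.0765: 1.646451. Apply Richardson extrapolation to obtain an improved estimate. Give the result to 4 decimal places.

1.6456

Extrapolated value = (8·A(h/2) − A(h)) / (8 − 1)
= (8·1.646451 − 1.652540) / 7
= 11.519068 / 7 = 1.645581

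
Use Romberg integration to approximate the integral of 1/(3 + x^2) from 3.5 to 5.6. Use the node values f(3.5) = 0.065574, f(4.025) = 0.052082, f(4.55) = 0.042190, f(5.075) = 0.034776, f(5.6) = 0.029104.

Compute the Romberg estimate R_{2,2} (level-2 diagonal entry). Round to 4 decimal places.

R_{0,0} (trapezoid, 1 panel, h=2.1000): 0.099412
R_{1,0} (trapezoid, 2 panels, h=1.0500): 0.094005
R_{2,0} (trapezoid, 4 panels, h=0.5250): 0.092603
R_{1,1} = 0.094005 + (0.094005 − 0.099412)/3 = 0.092203
R_{2,1} = 0.092603 + (0.092603 − 0.094005)/3 = 0.092136
R_{2,2} = 0.092136 + (0.092136 − 0.092203)/15 = 0.092132

0.0921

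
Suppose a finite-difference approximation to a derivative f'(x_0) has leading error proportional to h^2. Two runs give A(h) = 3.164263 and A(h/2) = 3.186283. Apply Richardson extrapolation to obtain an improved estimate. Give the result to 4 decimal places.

The leading error scales as h^2; refining by a factor of 2 reduces it by 2^2 = 4.
Extrapolated value = (4·A(h/2) − A(h)) / (4 − 1)
= (4·3.186283 − 3.164263) / 3
= 9.580869 / 3 = 3.193623

3.1936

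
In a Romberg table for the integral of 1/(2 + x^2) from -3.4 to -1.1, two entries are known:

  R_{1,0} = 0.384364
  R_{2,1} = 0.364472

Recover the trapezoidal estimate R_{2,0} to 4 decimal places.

From R_{2,1} = (4·R_{2,0} − R_{1,0})/3, solve for R_{2,0}:
4·R_{2,0} = 3·0.364472 + 0.384364 = 1.477780
R_{2,0} = 0.369445

0.3694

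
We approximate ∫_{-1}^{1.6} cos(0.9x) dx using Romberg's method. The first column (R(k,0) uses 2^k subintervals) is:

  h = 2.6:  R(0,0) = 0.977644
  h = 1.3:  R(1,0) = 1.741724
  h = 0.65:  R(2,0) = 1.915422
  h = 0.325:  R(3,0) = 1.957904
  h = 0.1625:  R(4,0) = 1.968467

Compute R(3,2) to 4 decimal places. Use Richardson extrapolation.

R(2,1) = 1.915422 + (1.915422 − 1.741724)/3 = 1.973321
R(3,1) = 1.957904 + (1.957904 − 1.915422)/3 = 1.972065
R(3,2) = 1.972065 + (1.972065 − 1.973321)/15 = 1.971981
(Column j=1 coincides with Simpson's rule on the same nodes.)

1.9720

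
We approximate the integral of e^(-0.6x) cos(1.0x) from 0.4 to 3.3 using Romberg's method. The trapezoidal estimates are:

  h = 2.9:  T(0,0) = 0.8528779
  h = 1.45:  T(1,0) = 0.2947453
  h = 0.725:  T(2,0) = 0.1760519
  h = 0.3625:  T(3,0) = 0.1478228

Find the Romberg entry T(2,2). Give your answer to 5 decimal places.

0.13834

Richardson extrapolation on the trapezoidal column (denominator 4−1=3):
T(1,1) = 0.2947453 + (0.2947453 − 0.8528779)/3 = 0.1087011
T(2,1) = (4·0.1760519 − 0.2947453) / 3 = 0.1364874
T(2,2) = 0.1364874 + (0.1364874 − 0.1087011)/15 = 0.1383398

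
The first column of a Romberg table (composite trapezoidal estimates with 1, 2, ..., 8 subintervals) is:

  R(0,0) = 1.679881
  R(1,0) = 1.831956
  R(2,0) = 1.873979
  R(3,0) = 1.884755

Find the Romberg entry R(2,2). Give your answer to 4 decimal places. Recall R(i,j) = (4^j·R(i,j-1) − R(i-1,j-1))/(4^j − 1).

Richardson extrapolation on the trapezoidal column (denominator 4−1=3):
R(1,1) = (4·1.831956 − 1.679881) / 3 = 1.882648
R(2,1) = (4·1.873979 − 1.831956) / 3 = 1.887987
R(2,2) = (16·1.887987 − 1.882648) / 15 = 1.888343

1.8883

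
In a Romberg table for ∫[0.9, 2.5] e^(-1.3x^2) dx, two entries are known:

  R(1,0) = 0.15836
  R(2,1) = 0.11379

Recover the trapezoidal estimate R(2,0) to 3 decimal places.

0.125

From R(2,1) = (4·R(2,0) − R(1,0))/3, solve for R(2,0):
4·R(2,0) = 3·0.11379 + 0.15836 = 0.49973
R(2,0) = 0.12493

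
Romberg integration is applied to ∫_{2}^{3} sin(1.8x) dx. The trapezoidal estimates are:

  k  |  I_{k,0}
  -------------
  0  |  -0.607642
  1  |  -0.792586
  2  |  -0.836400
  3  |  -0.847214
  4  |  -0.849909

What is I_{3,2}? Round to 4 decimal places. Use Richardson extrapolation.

-0.8508

I_{2,1} = -0.836400 + (-0.836400 − (-0.792586))/3 = -0.851005
I_{3,1} = -0.847214 + (-0.847214 − (-0.836400))/3 = -0.850819
I_{3,2} = -0.850819 + (-0.850819 − (-0.851005))/15 = -0.850807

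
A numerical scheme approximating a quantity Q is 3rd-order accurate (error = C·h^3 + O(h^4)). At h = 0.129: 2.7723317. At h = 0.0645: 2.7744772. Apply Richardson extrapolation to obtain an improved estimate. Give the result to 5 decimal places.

2.77478

The leading error scales as h^3; refining by a factor of 2 reduces it by 2^3 = 8.
Extrapolated value = (8·A(h/2) − A(h)) / (8 − 1)
= (8·2.7744772 − 2.7723317) / 7
= 19.4234859 / 7 = 2.7747837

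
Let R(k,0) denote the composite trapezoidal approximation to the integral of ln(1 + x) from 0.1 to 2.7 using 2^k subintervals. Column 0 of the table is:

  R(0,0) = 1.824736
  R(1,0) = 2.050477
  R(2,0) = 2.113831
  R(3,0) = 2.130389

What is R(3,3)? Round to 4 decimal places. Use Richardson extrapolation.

R(1,1) = 2.050477 + (2.050477 − 1.824736)/3 = 2.125724
R(2,1) = 2.113831 + (2.113831 − 2.050477)/3 = 2.134949
R(3,1) = (4·2.130389 − 2.113831) / 3 = 2.135908
R(2,2) = 2.134949 + (2.134949 − 2.125724)/15 = 2.135564
R(3,2) = (16·2.135908 − 2.134949) / 15 = 2.135972
R(3,3) = (64·2.135972 − 2.135564) / 63 = 2.135978
(Column j=1 coincides with Simpson's rule on the same nodes.)

2.1360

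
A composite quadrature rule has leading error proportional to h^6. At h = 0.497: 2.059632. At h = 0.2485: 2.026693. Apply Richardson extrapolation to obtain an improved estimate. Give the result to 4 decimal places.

The leading error scales as h^6; refining by a factor of 2 reduces it by 2^6 = 64.
Extrapolated value = (64·A(h/2) − A(h)) / (64 − 1)
= (64·2.026693 − 2.059632) / 63
= 127.648720 / 63 = 2.026170

2.0262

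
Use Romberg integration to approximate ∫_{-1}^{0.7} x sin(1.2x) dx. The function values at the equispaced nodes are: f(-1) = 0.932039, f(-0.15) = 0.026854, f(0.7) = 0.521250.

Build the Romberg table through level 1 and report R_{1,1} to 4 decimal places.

R_{0,0} (trapezoid, 1 panel, h=1.7000): 1.235296
R_{1,0} (trapezoid, 2 panels, h=0.8500): 0.640474
R_{1,1} = 0.640474 + (0.640474 − 1.235296)/3 = 0.442200

0.4422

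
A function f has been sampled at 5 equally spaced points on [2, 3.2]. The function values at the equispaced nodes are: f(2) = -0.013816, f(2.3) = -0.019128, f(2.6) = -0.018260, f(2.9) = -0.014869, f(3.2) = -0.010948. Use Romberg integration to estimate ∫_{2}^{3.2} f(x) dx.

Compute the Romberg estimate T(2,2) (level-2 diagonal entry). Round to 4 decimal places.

-0.0197

T(0,0) (trapezoid, 1 panel, h=1.2000): -0.014858
T(1,0) (trapezoid, 2 panels, h=0.6000): -0.018385
T(2,0) (trapezoid, 4 panels, h=0.3000): -0.019392
T(1,1) = -0.018385 + (-0.018385 − (-0.014858))/3 = -0.019561
T(2,1) = -0.019392 + (-0.019392 − (-0.018385))/3 = -0.019728
T(2,2) = -0.019728 + (-0.019728 − (-0.019561))/15 = -0.019739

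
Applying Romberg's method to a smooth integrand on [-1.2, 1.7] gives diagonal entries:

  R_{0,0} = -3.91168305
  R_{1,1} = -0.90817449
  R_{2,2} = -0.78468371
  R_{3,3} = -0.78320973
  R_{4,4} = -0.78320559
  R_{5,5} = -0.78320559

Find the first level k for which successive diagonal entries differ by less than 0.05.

k = 3

|R_{1,1} − R_{0,0}| = 3.00350856 ≥ 0.05
|R_{2,2} − R_{1,1}| = 0.12349078 ≥ 0.05
|R_{3,3} − R_{2,2}| = 0.00147398 < 0.05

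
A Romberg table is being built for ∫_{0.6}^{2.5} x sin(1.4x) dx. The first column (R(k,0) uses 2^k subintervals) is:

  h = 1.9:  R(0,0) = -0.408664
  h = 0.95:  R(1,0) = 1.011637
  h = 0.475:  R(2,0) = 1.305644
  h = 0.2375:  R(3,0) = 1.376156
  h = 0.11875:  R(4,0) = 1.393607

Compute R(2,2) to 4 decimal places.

Richardson extrapolation on the trapezoidal column (denominator 4−1=3):
R(1,1) = 1.011637 + (1.011637 − (-0.408664))/3 = 1.485071
R(2,1) = (4·1.305644 − 1.011637) / 3 = 1.403646
R(2,2) = (16·1.403646 − 1.485071) / 15 = 1.398218

1.3982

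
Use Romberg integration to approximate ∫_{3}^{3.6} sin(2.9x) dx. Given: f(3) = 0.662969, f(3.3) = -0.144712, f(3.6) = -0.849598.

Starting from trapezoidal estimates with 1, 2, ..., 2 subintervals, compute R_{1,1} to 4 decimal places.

-0.0765

R_{0,0} (trapezoid, 1 panel, h=0.6000): -0.055989
R_{1,0} (trapezoid, 2 panels, h=0.3000): -0.071408
R_{1,1} = -0.071408 + (-0.071408 − (-0.055989))/3 = -0.076548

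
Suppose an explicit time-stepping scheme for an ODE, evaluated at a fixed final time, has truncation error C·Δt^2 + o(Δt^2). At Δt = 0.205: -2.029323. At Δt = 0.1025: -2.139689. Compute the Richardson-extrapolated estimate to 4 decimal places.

The leading error scales as Δt^2; refining by a factor of 2 reduces it by 2^2 = 4.
Extrapolated value = (4·A(Δt/2) − A(Δt)) / (4 − 1)
= (4·(-2.139689) − (-2.029323)) / 3
= -6.529433 / 3 = -2.176478

-2.1765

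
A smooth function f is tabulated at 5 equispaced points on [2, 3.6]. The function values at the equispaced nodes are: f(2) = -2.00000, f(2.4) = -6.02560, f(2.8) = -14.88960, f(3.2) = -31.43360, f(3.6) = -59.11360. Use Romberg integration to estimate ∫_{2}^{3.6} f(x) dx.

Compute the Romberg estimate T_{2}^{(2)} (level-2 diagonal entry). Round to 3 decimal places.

T_{0}^{(0)} (trapezoid, 1 panel, h=1.6000): -48.89088
T_{1}^{(0)} (trapezoid, 2 panels, h=0.8000): -36.35712
T_{2}^{(0)} (trapezoid, 4 panels, h=0.4000): -33.16224
T_{1}^{(1)} = -36.35712 + (-36.35712 − (-48.89088))/3 = -32.17920
T_{2}^{(1)} = -33.16224 + (-33.16224 − (-36.35712))/3 = -32.09728
T_{2}^{(2)} = -32.09728 + (-32.09728 − (-32.17920))/15 = -32.09182

-32.092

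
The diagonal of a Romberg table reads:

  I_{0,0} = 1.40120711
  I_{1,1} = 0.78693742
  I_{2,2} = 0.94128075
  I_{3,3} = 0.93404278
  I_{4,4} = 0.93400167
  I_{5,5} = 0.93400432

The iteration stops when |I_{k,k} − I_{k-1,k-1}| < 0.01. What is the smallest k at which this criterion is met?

k = 3

|I_{1,1} − I_{0,0}| = 0.61426969 ≥ 0.01
|I_{2,2} − I_{1,1}| = 0.15434333 ≥ 0.01
|I_{3,3} − I_{2,2}| = 0.00723797 < 0.01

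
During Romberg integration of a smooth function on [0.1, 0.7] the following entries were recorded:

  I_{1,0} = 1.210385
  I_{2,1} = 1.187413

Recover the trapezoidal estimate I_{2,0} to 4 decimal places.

1.1932

From I_{2,1} = (4·I_{2,0} − I_{1,0})/3, solve for I_{2,0}:
4·I_{2,0} = 3·1.187413 + 1.210385 = 4.772624
I_{2,0} = 1.193156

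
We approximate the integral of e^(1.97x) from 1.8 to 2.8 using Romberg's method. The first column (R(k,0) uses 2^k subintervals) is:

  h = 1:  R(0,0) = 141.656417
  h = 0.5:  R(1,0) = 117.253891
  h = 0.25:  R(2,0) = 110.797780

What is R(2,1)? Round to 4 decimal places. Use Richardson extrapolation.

Richardson extrapolation on the trapezoidal column (denominator 4−1=3):
R(2,1) = 110.797780 + (110.797780 − 117.253891)/3 = 108.645743

108.6457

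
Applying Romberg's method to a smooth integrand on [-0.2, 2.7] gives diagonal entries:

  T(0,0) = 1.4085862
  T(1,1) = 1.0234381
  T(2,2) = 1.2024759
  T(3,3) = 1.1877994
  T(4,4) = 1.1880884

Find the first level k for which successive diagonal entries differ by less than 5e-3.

|T(1,1) − T(0,0)| = 0.3851481 ≥ 5e-3
|T(2,2) − T(1,1)| = 0.1790378 ≥ 5e-3
|T(3,3) − T(2,2)| = 0.0146765 ≥ 5e-3
|T(4,4) − T(3,3)| = 0.0002890 < 5e-3

k = 4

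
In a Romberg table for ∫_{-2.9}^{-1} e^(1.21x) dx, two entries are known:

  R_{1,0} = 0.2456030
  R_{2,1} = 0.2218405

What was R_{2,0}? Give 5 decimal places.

0.22778

From R_{2,1} = (4·R_{2,0} − R_{1,0})/3, solve for R_{2,0}:
4·R_{2,0} = 3·0.2218405 + 0.2456030 = 0.9111245
R_{2,0} = 0.2277811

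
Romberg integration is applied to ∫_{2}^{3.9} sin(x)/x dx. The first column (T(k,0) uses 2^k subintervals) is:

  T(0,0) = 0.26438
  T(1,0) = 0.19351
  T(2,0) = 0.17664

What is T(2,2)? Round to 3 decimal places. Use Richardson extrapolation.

0.171

Richardson extrapolation on the trapezoidal column (denominator 4−1=3):
T(1,1) = (4·0.19351 − 0.26438) / 3 = 0.16989
T(2,1) = 0.17664 + (0.17664 − 0.19351)/3 = 0.17102
T(2,2) = 0.17102 + (0.17102 − 0.16989)/15 = 0.17110
(Column j=1 coincides with Simpson's rule on the same nodes.)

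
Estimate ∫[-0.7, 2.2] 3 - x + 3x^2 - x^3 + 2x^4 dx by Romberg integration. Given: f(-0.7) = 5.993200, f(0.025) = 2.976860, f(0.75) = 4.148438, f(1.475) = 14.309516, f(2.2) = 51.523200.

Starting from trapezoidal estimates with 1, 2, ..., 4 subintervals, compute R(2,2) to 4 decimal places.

32.4014

R(0,0) (trapezoid, 1 panel, h=2.9000): 83.398780
R(1,0) (trapezoid, 2 panels, h=1.4500): 47.714625
R(2,0) (trapezoid, 4 panels, h=0.7250): 36.389935
R(1,1) = 47.714625 + (47.714625 − 83.398780)/3 = 35.819907
R(2,1) = 36.389935 + (36.389935 − 47.714625)/3 = 32.615038
R(2,2) = 32.615038 + (32.615038 − 35.819907)/15 = 32.401380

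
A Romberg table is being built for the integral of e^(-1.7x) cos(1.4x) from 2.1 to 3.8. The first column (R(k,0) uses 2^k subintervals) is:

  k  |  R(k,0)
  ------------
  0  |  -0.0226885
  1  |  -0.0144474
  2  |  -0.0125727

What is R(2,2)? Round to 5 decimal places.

-0.01196

R(1,1) = -0.0144474 + (-0.0144474 − (-0.0226885))/3 = -0.0117004
R(2,1) = (4·(-0.0125727) − (-0.0144474)) / 3 = -0.0119478
R(2,2) = -0.0119478 + (-0.0119478 − (-0.0117004))/15 = -0.0119643
(Column j=1 coincides with Simpson's rule on the same nodes.)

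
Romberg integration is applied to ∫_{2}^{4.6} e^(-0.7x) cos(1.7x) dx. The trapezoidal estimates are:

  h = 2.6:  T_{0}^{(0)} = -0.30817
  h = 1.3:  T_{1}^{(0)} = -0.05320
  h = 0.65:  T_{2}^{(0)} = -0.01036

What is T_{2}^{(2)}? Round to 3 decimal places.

T_{1}^{(1)} = -0.05320 + (-0.05320 − (-0.30817))/3 = 0.03179
T_{2}^{(1)} = -0.01036 + (-0.01036 − (-0.05320))/3 = 0.00392
T_{2}^{(2)} = (16·0.00392 − 0.03179) / 15 = 0.00206

0.002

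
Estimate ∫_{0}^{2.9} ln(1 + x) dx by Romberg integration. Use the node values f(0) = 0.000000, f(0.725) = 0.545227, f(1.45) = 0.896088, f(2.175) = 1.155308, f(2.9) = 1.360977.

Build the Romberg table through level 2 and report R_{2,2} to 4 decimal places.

2.4069

R_{0,0} (trapezoid, 1 panel, h=2.9000): 1.973417
R_{1,0} (trapezoid, 2 panels, h=1.4500): 2.286036
R_{2,0} (trapezoid, 4 panels, h=0.7250): 2.375906
R_{1,1} = 2.286036 + (2.286036 − 1.973417)/3 = 2.390242
R_{2,1} = 2.375906 + (2.375906 − 2.286036)/3 = 2.405863
R_{2,2} = 2.405863 + (2.405863 − 2.390242)/15 = 2.406904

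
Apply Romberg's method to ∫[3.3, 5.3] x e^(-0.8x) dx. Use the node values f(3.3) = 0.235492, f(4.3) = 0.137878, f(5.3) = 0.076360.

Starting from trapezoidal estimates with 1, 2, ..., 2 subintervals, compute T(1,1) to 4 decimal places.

0.2878

T(0,0) (trapezoid, 1 panel, h=2.0000): 0.311852
T(1,0) (trapezoid, 2 panels, h=1.0000): 0.293804
T(1,1) = 0.293804 + (0.293804 − 0.311852)/3 = 0.287788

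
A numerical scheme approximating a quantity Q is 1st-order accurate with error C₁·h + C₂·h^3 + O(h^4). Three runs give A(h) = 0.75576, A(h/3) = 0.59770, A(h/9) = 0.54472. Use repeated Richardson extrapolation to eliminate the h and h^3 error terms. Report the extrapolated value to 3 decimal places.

0.518

First eliminate the h term (factor 3^1 = 3):
  B₁ = (3·0.59770 − 0.75576)/2 = 0.51867
  B₂ = (3·0.54472 − 0.59770)/2 = 0.51823
Then eliminate the h^3 term (factor 3^3 = 27):
  (27·0.51823 − 0.51867)/26 = 0.51821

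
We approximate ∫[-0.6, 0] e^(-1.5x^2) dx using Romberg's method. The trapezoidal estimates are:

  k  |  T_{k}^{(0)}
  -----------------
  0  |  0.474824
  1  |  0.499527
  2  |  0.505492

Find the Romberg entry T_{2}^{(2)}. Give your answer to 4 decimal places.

0.5075

Richardson extrapolation on the trapezoidal column (denominator 4−1=3):
T_{1}^{(1)} = 0.499527 + (0.499527 − 0.474824)/3 = 0.507761
T_{2}^{(1)} = (4·0.505492 − 0.499527) / 3 = 0.507480
T_{2}^{(2)} = (16·0.507480 − 0.507761) / 15 = 0.507461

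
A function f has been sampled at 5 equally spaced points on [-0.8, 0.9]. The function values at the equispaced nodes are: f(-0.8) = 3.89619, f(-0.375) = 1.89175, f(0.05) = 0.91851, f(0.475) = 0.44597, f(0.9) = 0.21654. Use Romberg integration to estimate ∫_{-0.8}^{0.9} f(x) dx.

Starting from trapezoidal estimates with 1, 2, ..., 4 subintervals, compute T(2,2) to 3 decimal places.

T(0,0) (trapezoid, 1 panel, h=1.7000): 3.49582
T(1,0) (trapezoid, 2 panels, h=0.8500): 2.52864
T(2,0) (trapezoid, 4 panels, h=0.4250): 2.25785
T(1,1) = 2.52864 + (2.52864 − 3.49582)/3 = 2.20625
T(2,1) = 2.25785 + (2.25785 − 2.52864)/3 = 2.16759
T(2,2) = 2.16759 + (2.16759 − 2.20625)/15 = 2.16501

2.165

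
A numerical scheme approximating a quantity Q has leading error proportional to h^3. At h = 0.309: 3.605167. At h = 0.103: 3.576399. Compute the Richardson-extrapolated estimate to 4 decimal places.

3.5753

The leading error scales as h^3; refining by a factor of 3 reduces it by 3^3 = 27.
Extrapolated value = (27·A(h/3) − A(h)) / (27 − 1)
= (27·3.576399 − 3.605167) / 26
= 92.957606 / 26 = 3.575293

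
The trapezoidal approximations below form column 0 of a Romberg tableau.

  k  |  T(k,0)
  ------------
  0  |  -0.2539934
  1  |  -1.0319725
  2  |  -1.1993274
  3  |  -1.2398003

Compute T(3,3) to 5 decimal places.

Richardson extrapolation on the trapezoidal column (denominator 4−1=3):
T(1,1) = -1.0319725 + (-1.0319725 − (-0.2539934))/3 = -1.2912989
T(2,1) = -1.1993274 + (-1.1993274 − (-1.0319725))/3 = -1.2551124
T(3,1) = (4·(-1.2398003) − (-1.1993274)) / 3 = -1.2532913
T(2,2) = -1.2551124 + (-1.2551124 − (-1.2912989))/15 = -1.2527000
T(3,2) = -1.2532913 + (-1.2532913 − (-1.2551124))/15 = -1.2531699
T(3,3) = -1.2531699 + (-1.2531699 − (-1.2527000))/63 = -1.2531774

-1.25318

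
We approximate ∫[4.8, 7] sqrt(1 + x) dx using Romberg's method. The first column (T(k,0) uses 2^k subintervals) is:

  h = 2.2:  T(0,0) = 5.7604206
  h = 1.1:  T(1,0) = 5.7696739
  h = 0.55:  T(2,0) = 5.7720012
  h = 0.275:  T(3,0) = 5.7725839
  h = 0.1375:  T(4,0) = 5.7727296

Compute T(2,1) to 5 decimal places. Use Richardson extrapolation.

5.77278

T(2,1) = 5.7720012 + (5.7720012 − 5.7696739)/3 = 5.7727770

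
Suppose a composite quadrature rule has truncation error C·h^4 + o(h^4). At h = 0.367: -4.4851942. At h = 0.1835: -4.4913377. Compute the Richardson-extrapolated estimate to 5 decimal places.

Extrapolated value = (16·A(h/2) − A(h)) / (16 − 1)
= (16·(-4.4913377) − (-4.4851942)) / 15
= -67.3762090 / 15 = -4.4917473

-4.49175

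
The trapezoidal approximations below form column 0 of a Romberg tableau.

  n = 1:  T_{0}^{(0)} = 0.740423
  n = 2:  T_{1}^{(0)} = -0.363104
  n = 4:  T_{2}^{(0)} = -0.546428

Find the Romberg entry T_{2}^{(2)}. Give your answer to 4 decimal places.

T_{1}^{(1)} = -0.363104 + (-0.363104 − 0.740423)/3 = -0.730946
T_{2}^{(1)} = -0.546428 + (-0.546428 − (-0.363104))/3 = -0.607536
T_{2}^{(2)} = (16·(-0.607536) − (-0.730946)) / 15 = -0.599309
(Column j=1 coincides with Simpson's rule on the same nodes.)

-0.5993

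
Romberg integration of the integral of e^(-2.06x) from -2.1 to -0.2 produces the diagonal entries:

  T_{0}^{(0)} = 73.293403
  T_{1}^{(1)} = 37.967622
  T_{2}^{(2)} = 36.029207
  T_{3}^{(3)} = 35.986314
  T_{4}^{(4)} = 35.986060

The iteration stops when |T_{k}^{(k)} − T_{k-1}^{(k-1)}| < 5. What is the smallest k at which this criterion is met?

k = 2

|T_{1}^{(1)} − T_{0}^{(0)}| = 35.325781 ≥ 5
|T_{2}^{(2)} − T_{1}^{(1)}| = 1.938415 < 5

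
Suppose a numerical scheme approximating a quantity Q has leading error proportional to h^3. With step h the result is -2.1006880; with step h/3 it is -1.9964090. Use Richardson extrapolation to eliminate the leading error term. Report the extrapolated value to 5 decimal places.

The leading error scales as h^3; refining by a factor of 3 reduces it by 3^3 = 27.
Extrapolated value = (27·A(h/3) − A(h)) / (27 − 1)
= (27·(-1.9964090) − (-2.1006880)) / 26
= -51.8023550 / 26 = -1.9923983

-1.99240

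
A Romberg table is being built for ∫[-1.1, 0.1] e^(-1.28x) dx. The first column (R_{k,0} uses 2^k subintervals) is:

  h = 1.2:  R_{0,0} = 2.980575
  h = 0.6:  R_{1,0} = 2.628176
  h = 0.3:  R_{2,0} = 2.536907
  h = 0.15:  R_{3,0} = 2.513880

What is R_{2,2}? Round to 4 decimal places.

R_{1,1} = (4·2.628176 − 2.980575) / 3 = 2.510710
R_{2,1} = (4·2.536907 − 2.628176) / 3 = 2.506484
R_{2,2} = 2.506484 + (2.506484 − 2.510710)/15 = 2.506202

2.5062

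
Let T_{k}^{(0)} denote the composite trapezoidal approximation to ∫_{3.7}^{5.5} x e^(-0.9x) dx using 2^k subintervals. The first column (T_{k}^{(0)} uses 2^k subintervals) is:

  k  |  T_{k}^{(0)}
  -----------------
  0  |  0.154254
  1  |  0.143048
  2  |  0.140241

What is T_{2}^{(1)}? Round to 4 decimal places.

Richardson extrapolation on the trapezoidal column (denominator 4−1=3):
T_{2}^{(1)} = (4·0.140241 − 0.143048) / 3 = 0.139305
(Column j=1 coincides with Simpson's rule on the same nodes.)

0.1393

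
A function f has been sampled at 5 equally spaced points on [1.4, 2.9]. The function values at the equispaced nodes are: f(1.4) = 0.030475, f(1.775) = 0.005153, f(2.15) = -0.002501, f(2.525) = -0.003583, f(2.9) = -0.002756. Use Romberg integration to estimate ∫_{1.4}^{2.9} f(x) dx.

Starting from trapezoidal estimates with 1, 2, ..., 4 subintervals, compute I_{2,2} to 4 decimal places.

I_{0,0} (trapezoid, 1 panel, h=1.5000): 0.020789
I_{1,0} (trapezoid, 2 panels, h=0.7500): 0.008519
I_{2,0} (trapezoid, 4 panels, h=0.3750): 0.004848
I_{1,1} = 0.008519 + (0.008519 − 0.020789)/3 = 0.004429
I_{2,1} = 0.004848 + (0.004848 − 0.008519)/3 = 0.003624
I_{2,2} = 0.003624 + (0.003624 − 0.004429)/15 = 0.003570

0.0036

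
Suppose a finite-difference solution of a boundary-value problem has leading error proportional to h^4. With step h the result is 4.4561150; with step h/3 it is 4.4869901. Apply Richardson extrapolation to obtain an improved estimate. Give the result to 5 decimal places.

4.48738

The leading error scales as h^4; refining by a factor of 3 reduces it by 3^4 = 81.
Extrapolated value = (81·A(h/3) − A(h)) / (81 − 1)
= (81·4.4869901 − 4.4561150) / 80
= 358.9900831 / 80 = 4.4873760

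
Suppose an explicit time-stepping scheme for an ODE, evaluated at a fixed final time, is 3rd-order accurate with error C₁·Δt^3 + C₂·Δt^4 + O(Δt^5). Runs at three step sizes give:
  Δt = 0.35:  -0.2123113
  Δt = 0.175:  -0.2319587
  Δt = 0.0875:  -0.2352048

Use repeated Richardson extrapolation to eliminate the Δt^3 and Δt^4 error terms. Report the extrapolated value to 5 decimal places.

First eliminate the Δt^3 term (factor 2^3 = 8):
  B₁ = (8·(-0.2319587) − (-0.2123113))/7 = -0.2347655
  B₂ = (8·(-0.2352048) − (-0.2319587))/7 = -0.2356685
Then eliminate the Δt^4 term (factor 2^4 = 16):
  (16·(-0.2356685) − (-0.2347655))/15 = -0.2357287

-0.23573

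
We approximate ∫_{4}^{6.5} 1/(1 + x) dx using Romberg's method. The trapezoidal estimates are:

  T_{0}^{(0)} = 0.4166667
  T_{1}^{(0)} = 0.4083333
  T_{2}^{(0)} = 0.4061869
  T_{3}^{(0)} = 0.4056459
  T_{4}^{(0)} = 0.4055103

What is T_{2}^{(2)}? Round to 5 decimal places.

0.40547

Richardson extrapolation on the trapezoidal column (denominator 4−1=3):
T_{1}^{(1)} = (4·0.4083333 − 0.4166667) / 3 = 0.4055555
T_{2}^{(1)} = 0.4061869 + (0.4061869 − 0.4083333)/3 = 0.4054714
T_{2}^{(2)} = 0.4054714 + (0.4054714 − 0.4055555)/15 = 0.4054658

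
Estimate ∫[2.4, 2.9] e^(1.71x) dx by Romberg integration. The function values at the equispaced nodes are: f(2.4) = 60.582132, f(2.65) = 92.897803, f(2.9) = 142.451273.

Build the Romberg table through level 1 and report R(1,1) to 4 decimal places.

47.8854

R(0,0) (trapezoid, 1 panel, h=0.5000): 50.758351
R(1,0) (trapezoid, 2 panels, h=0.2500): 48.603626
R(1,1) = 48.603626 + (48.603626 − 50.758351)/3 = 47.885384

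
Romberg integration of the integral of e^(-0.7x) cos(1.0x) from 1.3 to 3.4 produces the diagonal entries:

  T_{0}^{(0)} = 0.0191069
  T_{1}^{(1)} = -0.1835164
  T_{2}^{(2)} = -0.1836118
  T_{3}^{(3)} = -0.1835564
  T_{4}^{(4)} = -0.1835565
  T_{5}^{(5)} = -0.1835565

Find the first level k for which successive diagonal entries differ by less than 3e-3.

k = 2

|T_{1}^{(1)} − T_{0}^{(0)}| = 0.2026233 ≥ 3e-3
|T_{2}^{(2)} − T_{1}^{(1)}| = 0.0000954 < 3e-3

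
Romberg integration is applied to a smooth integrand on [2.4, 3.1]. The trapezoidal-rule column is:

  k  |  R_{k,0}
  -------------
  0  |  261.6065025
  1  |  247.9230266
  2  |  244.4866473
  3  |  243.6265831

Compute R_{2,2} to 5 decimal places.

Richardson extrapolation on the trapezoidal column (denominator 4−1=3):
R_{1,1} = (4·247.9230266 − 261.6065025) / 3 = 243.3618680
R_{2,1} = 244.4866473 + (244.4866473 − 247.9230266)/3 = 243.3411875
R_{2,2} = 243.3411875 + (243.3411875 − 243.3618680)/15 = 243.3398088
(Column j=1 coincides with Simpson's rule on the same nodes.)

243.33981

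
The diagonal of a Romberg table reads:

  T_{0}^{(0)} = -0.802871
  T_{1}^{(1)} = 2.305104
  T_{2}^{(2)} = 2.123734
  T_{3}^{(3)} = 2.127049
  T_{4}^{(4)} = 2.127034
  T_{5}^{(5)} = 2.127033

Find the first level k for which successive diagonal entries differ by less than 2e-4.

k = 4

|T_{1}^{(1)} − T_{0}^{(0)}| = 3.107975 ≥ 2e-4
|T_{2}^{(2)} − T_{1}^{(1)}| = 0.181370 ≥ 2e-4
|T_{3}^{(3)} − T_{2}^{(2)}| = 0.003315 ≥ 2e-4
|T_{4}^{(4)} − T_{3}^{(3)}| = 0.000015 < 2e-4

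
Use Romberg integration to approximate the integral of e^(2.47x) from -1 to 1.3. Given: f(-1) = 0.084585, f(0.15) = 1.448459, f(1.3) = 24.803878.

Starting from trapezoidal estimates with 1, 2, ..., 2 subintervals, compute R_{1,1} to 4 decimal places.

11.7615

R_{0,0} (trapezoid, 1 panel, h=2.3000): 28.621732
R_{1,0} (trapezoid, 2 panels, h=1.1500): 15.976594
R_{1,1} = 15.976594 + (15.976594 − 28.621732)/3 = 11.761548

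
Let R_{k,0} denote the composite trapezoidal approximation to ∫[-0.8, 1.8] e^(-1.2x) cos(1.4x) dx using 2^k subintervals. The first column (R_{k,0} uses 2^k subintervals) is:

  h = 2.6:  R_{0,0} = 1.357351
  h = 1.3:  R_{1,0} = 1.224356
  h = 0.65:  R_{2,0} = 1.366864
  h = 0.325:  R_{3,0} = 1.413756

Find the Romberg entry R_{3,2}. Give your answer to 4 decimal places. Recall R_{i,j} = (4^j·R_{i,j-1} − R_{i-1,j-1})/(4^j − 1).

Richardson extrapolation on the trapezoidal column (denominator 4−1=3):
R_{2,1} = (4·1.366864 − 1.224356) / 3 = 1.414367
R_{3,1} = 1.413756 + (1.413756 − 1.366864)/3 = 1.429387
R_{3,2} = 1.429387 + (1.429387 − 1.414367)/15 = 1.430388
(Column j=1 coincides with Simpson's rule on the same nodes.)

1.4304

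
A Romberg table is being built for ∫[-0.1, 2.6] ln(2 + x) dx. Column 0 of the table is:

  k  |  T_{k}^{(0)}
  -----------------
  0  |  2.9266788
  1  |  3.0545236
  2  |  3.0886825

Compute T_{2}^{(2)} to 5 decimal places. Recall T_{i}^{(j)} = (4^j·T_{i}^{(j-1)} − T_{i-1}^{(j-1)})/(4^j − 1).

3.10026

T_{1}^{(1)} = 3.0545236 + (3.0545236 − 2.9266788)/3 = 3.0971385
T_{2}^{(1)} = (4·3.0886825 − 3.0545236) / 3 = 3.1000688
T_{2}^{(2)} = (16·3.1000688 − 3.0971385) / 15 = 3.1002642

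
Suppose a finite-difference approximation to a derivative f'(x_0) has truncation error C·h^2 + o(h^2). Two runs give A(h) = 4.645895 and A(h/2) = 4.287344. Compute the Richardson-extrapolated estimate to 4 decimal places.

4.1678

Extrapolated value = (4·A(h/2) − A(h)) / (4 − 1)
= (4·4.287344 − 4.645895) / 3
= 12.503481 / 3 = 4.167827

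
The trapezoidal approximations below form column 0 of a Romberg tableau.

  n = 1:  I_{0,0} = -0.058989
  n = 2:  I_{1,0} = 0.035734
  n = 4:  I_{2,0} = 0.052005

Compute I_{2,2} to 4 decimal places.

0.0568

I_{1,1} = 0.035734 + (0.035734 − (-0.058989))/3 = 0.067308
I_{2,1} = 0.052005 + (0.052005 − 0.035734)/3 = 0.057429
I_{2,2} = 0.057429 + (0.057429 − 0.067308)/15 = 0.056770
(Column j=1 coincides with Simpson's rule on the same nodes.)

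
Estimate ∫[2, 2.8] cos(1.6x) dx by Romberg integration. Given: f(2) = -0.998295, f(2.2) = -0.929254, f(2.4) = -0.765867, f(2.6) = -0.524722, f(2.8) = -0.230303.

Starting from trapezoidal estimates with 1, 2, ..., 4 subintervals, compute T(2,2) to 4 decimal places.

-0.5717

T(0,0) (trapezoid, 1 panel, h=0.8000): -0.491439
T(1,0) (trapezoid, 2 panels, h=0.4000): -0.552066
T(2,0) (trapezoid, 4 panels, h=0.2000): -0.566828
T(1,1) = -0.552066 + (-0.552066 − (-0.491439))/3 = -0.572275
T(2,1) = -0.566828 + (-0.566828 − (-0.552066))/3 = -0.571749
T(2,2) = -0.571749 + (-0.571749 − (-0.572275))/15 = -0.571714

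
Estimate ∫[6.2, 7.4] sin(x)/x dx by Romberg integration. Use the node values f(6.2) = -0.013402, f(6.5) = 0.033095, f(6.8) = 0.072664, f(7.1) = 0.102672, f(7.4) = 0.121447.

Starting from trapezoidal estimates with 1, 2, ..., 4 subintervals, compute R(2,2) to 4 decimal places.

R(0,0) (trapezoid, 1 panel, h=1.2000): 0.064827
R(1,0) (trapezoid, 2 panels, h=0.6000): 0.076012
R(2,0) (trapezoid, 4 panels, h=0.3000): 0.078736
R(1,1) = 0.076012 + (0.076012 − 0.064827)/3 = 0.079740
R(2,1) = 0.078736 + (0.078736 − 0.076012)/3 = 0.079644
R(2,2) = 0.079644 + (0.079644 − 0.079740)/15 = 0.079638

0.0796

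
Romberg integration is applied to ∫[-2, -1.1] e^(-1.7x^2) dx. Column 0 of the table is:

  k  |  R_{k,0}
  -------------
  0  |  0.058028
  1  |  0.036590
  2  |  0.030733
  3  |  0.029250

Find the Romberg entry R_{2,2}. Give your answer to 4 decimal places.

0.0287

Richardson extrapolation on the trapezoidal column (denominator 4−1=3):
R_{1,1} = 0.036590 + (0.036590 − 0.058028)/3 = 0.029444
R_{2,1} = 0.030733 + (0.030733 − 0.036590)/3 = 0.028781
R_{2,2} = (16·0.028781 − 0.029444) / 15 = 0.028737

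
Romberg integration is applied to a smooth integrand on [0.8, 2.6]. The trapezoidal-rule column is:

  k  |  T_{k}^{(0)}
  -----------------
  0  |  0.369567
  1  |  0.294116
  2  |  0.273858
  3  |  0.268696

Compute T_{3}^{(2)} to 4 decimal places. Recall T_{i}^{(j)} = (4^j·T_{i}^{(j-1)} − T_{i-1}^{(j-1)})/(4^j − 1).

T_{2}^{(1)} = 0.273858 + (0.273858 − 0.294116)/3 = 0.267105
T_{3}^{(1)} = 0.268696 + (0.268696 − 0.273858)/3 = 0.266975
T_{3}^{(2)} = (16·0.266975 − 0.267105) / 15 = 0.266966

0.2670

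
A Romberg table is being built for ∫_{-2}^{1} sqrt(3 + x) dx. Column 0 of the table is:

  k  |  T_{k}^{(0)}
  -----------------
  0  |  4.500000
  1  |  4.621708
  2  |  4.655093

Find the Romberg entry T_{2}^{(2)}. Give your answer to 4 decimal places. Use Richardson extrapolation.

Richardson extrapolation on the trapezoidal column (denominator 4−1=3):
T_{1}^{(1)} = 4.621708 + (4.621708 − 4.500000)/3 = 4.662277
T_{2}^{(1)} = 4.655093 + (4.655093 − 4.621708)/3 = 4.666221
T_{2}^{(2)} = 4.666221 + (4.666221 − 4.662277)/15 = 4.666484
(Column j=1 coincides with Simpson's rule on the same nodes.)

4.6665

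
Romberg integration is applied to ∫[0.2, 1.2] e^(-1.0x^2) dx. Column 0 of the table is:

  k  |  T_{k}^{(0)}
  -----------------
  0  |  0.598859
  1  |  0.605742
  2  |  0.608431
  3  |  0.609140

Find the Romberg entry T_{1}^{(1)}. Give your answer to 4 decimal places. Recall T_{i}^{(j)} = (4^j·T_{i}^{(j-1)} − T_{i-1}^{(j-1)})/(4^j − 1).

Richardson extrapolation on the trapezoidal column (denominator 4−1=3):
T_{1}^{(1)} = 0.605742 + (0.605742 − 0.598859)/3 = 0.608036
(Column j=1 coincides with Simpson's rule on the same nodes.)

0.6080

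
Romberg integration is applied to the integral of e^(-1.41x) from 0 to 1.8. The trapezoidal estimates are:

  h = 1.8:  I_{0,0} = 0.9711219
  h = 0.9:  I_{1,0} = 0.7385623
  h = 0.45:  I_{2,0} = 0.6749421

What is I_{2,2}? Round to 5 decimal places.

0.65325

I_{1,1} = (4·0.7385623 − 0.9711219) / 3 = 0.6610424
I_{2,1} = 0.6749421 + (0.6749421 − 0.7385623)/3 = 0.6537354
I_{2,2} = (16·0.6537354 − 0.6610424) / 15 = 0.6532483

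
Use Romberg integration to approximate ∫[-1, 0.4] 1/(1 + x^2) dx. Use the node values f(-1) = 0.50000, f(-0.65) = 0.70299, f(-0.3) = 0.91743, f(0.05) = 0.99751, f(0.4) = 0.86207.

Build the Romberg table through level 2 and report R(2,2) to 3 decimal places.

1.166

R(0,0) (trapezoid, 1 panel, h=1.4000): 0.95345
R(1,0) (trapezoid, 2 panels, h=0.7000): 1.11893
R(2,0) (trapezoid, 4 panels, h=0.3500): 1.15464
R(1,1) = 1.11893 + (1.11893 − 0.95345)/3 = 1.17409
R(2,1) = 1.15464 + (1.15464 − 1.11893)/3 = 1.16654
R(2,2) = 1.16654 + (1.16654 − 1.17409)/15 = 1.16604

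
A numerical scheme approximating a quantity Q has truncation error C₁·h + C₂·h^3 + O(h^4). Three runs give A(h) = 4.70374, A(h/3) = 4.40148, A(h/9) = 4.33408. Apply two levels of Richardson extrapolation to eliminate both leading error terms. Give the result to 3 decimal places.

First eliminate the h term (factor 3^1 = 3):
  B₁ = (3·4.40148 − 4.70374)/2 = 4.25035
  B₂ = (3·4.33408 − 4.40148)/2 = 4.30038
Then eliminate the h^3 term (factor 3^3 = 27):
  (27·4.30038 − 4.25035)/26 = 4.30230

4.302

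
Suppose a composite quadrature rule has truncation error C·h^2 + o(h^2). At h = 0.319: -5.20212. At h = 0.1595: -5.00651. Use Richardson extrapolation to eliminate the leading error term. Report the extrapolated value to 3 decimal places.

-4.941

The leading error scales as h^2; refining by a factor of 2 reduces it by 2^2 = 4.
Extrapolated value = (4·A(h/2) − A(h)) / (4 − 1)
= (4·(-5.00651) − (-5.20212)) / 3
= -14.82392 / 3 = -4.94131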